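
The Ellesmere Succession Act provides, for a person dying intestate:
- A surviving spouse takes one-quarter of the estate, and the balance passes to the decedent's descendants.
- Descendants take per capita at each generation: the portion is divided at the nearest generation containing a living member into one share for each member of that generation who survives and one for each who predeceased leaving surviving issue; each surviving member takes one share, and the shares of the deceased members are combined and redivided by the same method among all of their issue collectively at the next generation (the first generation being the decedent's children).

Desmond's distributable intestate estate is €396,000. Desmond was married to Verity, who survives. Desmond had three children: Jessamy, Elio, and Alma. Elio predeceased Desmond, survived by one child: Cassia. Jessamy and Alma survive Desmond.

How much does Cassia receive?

Verity takes one-quarter of €396,000 = €99,000. The remaining €297,000 passes to the descendants.
The descendants' portion (€297,000) is divided at the children's generation into 3 shares of €99,000. Jessamy and Alma each take €99,000. The remaining share for the deceased Elio (€99,000) is carried to the next generation.
That pool (€99,000) passes entirely to Cassia, the sole taker at the grandchildren's generation.

Cassia receives €99,000.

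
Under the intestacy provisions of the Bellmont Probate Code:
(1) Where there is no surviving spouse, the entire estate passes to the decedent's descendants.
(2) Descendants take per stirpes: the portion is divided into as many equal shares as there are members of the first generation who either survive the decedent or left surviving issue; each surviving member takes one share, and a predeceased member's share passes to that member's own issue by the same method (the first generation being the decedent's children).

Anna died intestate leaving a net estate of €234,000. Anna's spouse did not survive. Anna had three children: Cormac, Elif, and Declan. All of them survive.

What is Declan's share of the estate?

Declan receives €78,000.

The entire €234,000 passes to the descendants.
That amount (€234,000) is divided into 3 shares of €78,000: Cormac, Elif, and Declan each take €78,000.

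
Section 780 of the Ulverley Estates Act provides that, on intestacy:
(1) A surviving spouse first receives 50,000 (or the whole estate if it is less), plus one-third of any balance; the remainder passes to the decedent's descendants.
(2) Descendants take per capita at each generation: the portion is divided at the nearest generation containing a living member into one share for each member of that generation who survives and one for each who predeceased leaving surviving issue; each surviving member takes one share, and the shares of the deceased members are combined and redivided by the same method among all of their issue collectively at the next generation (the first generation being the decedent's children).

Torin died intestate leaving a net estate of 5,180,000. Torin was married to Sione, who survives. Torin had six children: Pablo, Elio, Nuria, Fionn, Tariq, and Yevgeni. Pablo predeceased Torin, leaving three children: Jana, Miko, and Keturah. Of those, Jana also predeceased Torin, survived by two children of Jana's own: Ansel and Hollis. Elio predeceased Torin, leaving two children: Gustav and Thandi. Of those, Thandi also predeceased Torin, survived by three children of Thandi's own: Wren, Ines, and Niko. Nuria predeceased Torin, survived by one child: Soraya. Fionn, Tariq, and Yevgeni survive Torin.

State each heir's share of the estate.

Sione: 1,760,000; Ansel: 114,000; Hollis: 114,000; Miko: 285,000; Keturah: 285,000; Gustav: 285,000; Wren: 114,000; Ines: 114,000; Niko: 114,000; Soraya: 285,000; Fionn: 570,000; Tariq: 570,000; Yevgeni: 570,000

Sione first takes 50,000, leaving a balance of 5,130,000. Sione then takes one-third of the balance (1,710,000), for a total of 1,760,000. The remaining 3,420,000 passes to the descendants.
The descendants' portion (3,420,000) is divided at the children's generation into 6 shares of 570,000. Fionn, Tariq, and Yevgeni each take 570,000. The 3 shares of the deceased (Pablo, Elio, and Nuria) are combined into a pool of 1,710,000.
That pool (1,710,000) is divided at the grandchildren's generation into 6 shares of 285,000. Miko, Keturah, Gustav, and Soraya each take 285,000. The 2 shares of the deceased (Jana and Thandi) are combined into a pool of 570,000.
That pool (570,000) is divided at the great-grandchildren's generation equally among Ansel, Hollis, Wren, Ines, and Niko: 114,000 each.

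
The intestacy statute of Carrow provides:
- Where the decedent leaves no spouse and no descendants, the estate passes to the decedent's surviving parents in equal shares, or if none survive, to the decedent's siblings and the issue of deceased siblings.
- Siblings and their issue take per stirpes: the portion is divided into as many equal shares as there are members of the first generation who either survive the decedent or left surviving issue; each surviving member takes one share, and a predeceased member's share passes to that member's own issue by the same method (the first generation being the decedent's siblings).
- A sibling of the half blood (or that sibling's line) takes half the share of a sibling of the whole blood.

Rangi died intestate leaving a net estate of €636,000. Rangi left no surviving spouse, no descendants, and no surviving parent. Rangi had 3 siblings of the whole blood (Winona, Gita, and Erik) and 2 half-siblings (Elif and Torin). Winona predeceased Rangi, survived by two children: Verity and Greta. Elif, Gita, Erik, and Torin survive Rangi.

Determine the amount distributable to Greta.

Greta receives €79,500.

The entire €636,000 passes to the siblings and their issue.
Counting each half-blood sibling's line as half a unit, there are 4 units in €636,000, so one unit is €159,000. Whole-blood lines (Winona, Gita, and Erik) take €159,000 each; half-blood lines (Elif and Torin) take €79,500 each.
Winona's share (€159,000) is divided into 2 shares of €79,500: Verity and Greta each take €79,500.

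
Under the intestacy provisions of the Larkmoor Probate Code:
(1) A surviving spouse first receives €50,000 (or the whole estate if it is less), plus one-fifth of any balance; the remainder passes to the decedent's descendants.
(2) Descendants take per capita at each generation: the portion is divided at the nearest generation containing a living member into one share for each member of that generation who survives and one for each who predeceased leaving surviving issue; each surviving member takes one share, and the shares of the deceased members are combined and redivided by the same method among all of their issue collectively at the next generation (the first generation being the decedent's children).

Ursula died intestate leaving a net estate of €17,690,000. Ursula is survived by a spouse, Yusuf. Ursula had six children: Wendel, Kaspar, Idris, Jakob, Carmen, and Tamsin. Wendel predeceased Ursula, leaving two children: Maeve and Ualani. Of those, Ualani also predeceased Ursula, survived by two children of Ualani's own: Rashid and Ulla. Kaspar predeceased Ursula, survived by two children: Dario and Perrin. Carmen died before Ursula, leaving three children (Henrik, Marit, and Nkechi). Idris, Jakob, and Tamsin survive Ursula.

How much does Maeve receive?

Yusuf first takes €50,000, leaving a balance of €17,640,000. Yusuf then takes one-fifth of the balance (€3,528,000), for a total of €3,578,000. The remaining €14,112,000 passes to the descendants.
The descendants' portion (€14,112,000) is divided at the children's generation into 6 shares of €2,352,000. Idris, Jakob, and Tamsin each take €2,352,000. The 3 shares of the deceased (Wendel, Kaspar, and Carmen) are combined into a pool of €7,056,000.
That pool (€7,056,000) is divided at the grandchildren's generation into 7 shares of €1,008,000. Maeve, Dario, Perrin, Henrik, Marit, and Nkechi each take €1,008,000. The remaining share for the deceased Ualani (€1,008,000) is carried to the next generation.
That pool (€1,008,000) is divided at the great-grandchildren's generation equally among Rashid and Ulla: €504,000 each.

Maeve receives €1,008,000.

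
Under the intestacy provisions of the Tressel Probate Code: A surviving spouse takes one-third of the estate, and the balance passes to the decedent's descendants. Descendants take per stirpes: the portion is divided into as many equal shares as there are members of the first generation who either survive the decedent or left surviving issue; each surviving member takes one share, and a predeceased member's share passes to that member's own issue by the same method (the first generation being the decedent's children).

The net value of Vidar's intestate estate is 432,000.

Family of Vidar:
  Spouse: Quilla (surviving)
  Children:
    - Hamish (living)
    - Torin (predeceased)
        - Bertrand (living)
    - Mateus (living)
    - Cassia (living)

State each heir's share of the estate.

Quilla: 144,000; Hamish: 72,000; Bertrand: 72,000; Mateus: 72,000; Cassia: 72,000

Quilla takes one-third of 432,000 = 144,000. The remaining 288,000 passes to the descendants.
The descendants' portion (288,000) is divided into 4 shares of 72,000: Hamish, Mateus, and Cassia each take 72,000; Torin's 72,000 share passes to Torin's issue.
Torin's share (72,000) passes entirely to Bertrand.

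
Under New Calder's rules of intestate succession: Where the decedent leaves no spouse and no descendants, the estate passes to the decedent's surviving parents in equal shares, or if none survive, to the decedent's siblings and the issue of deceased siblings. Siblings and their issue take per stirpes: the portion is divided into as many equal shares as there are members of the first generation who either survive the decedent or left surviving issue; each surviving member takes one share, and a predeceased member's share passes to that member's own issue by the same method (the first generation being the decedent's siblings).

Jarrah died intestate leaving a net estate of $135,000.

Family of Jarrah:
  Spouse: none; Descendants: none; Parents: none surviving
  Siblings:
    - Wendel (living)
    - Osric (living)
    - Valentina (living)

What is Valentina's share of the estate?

Valentina receives $45,000.

The entire $135,000 passes to the siblings and their issue.
That amount ($135,000) is divided into 3 shares of $45,000: Wendel, Osric, and Valentina each take $45,000.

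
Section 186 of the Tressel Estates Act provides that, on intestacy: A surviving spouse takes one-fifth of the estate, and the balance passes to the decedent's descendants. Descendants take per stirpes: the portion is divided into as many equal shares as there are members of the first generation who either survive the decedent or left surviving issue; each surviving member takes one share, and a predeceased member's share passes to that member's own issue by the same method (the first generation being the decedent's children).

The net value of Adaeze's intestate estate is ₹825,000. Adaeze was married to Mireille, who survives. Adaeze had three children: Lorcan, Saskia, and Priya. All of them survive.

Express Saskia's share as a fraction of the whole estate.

Mireille takes one-fifth of ₹825,000 = ₹165,000. The remaining ₹660,000 passes to the descendants.
The descendants' portion (₹660,000) is divided into 3 shares of ₹220,000: Lorcan, Saskia, and Priya each take ₹220,000.

Saskia receives 4/15 of the estate.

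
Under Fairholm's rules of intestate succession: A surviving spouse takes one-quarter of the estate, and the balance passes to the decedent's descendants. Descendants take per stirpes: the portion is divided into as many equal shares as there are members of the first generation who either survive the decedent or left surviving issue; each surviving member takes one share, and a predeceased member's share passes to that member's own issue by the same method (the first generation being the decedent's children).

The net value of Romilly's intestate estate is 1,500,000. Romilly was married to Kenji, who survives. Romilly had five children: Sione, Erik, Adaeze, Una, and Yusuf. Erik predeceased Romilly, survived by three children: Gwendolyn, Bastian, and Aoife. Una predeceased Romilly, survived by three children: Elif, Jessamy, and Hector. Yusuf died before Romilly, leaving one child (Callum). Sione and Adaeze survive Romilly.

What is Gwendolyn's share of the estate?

Gwendolyn receives 75,000.

Kenji takes one-quarter of 1,500,000 = 375,000. The remaining 1,125,000 passes to the descendants.
The descendants' portion (1,125,000) is divided into 5 shares of 225,000: Sione and Adaeze each take 225,000; Erik's 225,000 share passes to Erik's issue; Una's 225,000 share passes to Una's issue; Yusuf's 225,000 share passes to Yusuf's issue.
Erik's share (225,000) is divided into 3 shares of 75,000: Gwendolyn, Bastian, and Aoife each take 75,000.
Una's share (225,000) is divided into 3 shares of 75,000: Elif, Jessamy, and Hector each take 75,000.
Yusuf's share (225,000) passes entirely to Callum.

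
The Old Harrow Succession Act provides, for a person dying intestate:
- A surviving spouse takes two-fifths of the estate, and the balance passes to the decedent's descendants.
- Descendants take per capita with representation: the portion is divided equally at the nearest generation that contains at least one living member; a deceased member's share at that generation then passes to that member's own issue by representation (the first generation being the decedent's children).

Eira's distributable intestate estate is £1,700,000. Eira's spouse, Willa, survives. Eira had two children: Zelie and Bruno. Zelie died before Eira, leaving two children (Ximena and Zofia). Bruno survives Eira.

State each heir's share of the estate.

Willa: £680,000; Ximena: £255,000; Zofia: £255,000; Bruno: £510,000

Willa takes two-fifths of £1,700,000 = £680,000. The remaining £1,020,000 passes to the descendants.
The descendants' portion (£1,020,000) is divided into 2 shares of £510,000: Bruno takes £510,000; Zelie's £510,000 share passes to Zelie's issue.
Zelie's share (£510,000) is divided into 2 shares of £255,000: Ximena and Zofia each take £255,000.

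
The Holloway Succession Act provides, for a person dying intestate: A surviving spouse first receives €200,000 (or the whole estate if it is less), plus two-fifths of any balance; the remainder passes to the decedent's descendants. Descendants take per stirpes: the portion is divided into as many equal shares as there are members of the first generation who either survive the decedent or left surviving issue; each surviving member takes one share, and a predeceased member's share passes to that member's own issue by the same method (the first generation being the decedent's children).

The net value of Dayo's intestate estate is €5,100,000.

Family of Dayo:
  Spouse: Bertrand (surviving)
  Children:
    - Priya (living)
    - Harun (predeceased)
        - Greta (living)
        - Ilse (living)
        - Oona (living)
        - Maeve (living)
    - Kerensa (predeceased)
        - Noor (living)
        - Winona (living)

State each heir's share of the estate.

Bertrand: €2,160,000; Priya: €980,000; Greta: €245,000; Ilse: €245,000; Oona: €245,000; Maeve: €245,000; Noor: €490,000; Winona: €490,000

Bertrand first takes €200,000, leaving a balance of €4,900,000. Bertrand then takes two-fifths of the balance (€1,960,000), for a total of €2,160,000. The remaining €2,940,000 passes to the descendants.
The descendants' portion (€2,940,000) is divided into 3 shares of €980,000: Priya takes €980,000; Harun's €980,000 share passes to Harun's issue; Kerensa's €980,000 share passes to Kerensa's issue.
Harun's share (€980,000) is divided into 4 shares of €245,000: Greta, Ilse, Oona, and Maeve each take €245,000.
Kerensa's share (€980,000) is divided into 2 shares of €490,000: Noor and Winona each take €490,000.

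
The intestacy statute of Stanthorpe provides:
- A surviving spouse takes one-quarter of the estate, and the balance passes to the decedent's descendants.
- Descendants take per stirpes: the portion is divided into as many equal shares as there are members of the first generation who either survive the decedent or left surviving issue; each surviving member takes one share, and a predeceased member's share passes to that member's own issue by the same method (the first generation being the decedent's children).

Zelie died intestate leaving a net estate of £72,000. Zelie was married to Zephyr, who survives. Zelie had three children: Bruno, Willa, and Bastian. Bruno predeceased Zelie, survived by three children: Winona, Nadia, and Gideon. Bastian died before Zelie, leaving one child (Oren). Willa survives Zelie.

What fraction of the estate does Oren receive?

Zephyr takes one-quarter of £72,000 = £18,000. The remaining £54,000 passes to the descendants.
The descendants' portion (£54,000) is divided into 3 shares of £18,000: Willa takes £18,000; Bruno's £18,000 share passes to Bruno's issue; Bastian's £18,000 share passes to Bastian's issue.
Bruno's share (£18,000) is divided into 3 shares of £6,000: Winona, Nadia, and Gideon each take £6,000.
Bastian's share (£18,000) passes entirely to Oren.

Oren receives 1/4 of the estate.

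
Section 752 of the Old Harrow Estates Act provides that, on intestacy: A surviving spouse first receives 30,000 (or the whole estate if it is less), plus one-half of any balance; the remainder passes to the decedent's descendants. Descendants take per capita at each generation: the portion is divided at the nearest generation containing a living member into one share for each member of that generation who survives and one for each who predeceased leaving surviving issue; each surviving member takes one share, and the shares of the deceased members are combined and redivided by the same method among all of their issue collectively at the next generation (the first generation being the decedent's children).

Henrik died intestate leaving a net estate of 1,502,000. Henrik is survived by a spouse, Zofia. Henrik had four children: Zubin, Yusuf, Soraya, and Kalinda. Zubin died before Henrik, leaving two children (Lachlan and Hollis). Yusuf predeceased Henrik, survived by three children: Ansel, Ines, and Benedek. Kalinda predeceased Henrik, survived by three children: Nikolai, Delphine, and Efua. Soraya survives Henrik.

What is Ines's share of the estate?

Ines receives 69,000.

Zofia first takes 30,000, leaving a balance of 1,472,000. Zofia then takes one-half of the balance (736,000), for a total of 766,000. The remaining 736,000 passes to the descendants.
The descendants' portion (736,000) is divided at the children's generation into 4 shares of 184,000. Soraya takes 184,000. The 3 shares of the deceased (Zubin, Yusuf, and Kalinda) are combined into a pool of 552,000.
That pool (552,000) is divided at the grandchildren's generation equally among Lachlan, Hollis, Ansel, Ines, Benedek, Nikolai, Delphine, and Efua: 69,000 each.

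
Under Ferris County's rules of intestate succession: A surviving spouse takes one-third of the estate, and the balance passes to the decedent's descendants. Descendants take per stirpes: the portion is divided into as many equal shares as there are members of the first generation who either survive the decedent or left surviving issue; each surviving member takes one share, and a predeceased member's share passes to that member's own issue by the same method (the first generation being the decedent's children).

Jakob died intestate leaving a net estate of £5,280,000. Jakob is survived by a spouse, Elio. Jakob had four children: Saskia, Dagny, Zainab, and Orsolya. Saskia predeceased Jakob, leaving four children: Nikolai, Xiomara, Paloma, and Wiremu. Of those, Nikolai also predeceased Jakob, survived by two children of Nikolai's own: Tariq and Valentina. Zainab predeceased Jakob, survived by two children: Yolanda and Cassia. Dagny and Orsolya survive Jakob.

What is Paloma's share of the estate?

Paloma receives £220,000.

Elio takes one-third of £5,280,000 = £1,760,000. The remaining £3,520,000 passes to the descendants.
The descendants' portion (£3,520,000) is divided into 4 shares of £880,000: Dagny and Orsolya each take £880,000; Saskia's £880,000 share passes to Saskia's issue; Zainab's £880,000 share passes to Zainab's issue.
Saskia's share (£880,000) is divided into 4 shares of £220,000: Xiomara, Paloma, and Wiremu each take £220,000; Nikolai's £220,000 share passes to Nikolai's issue.
Nikolai's share (£220,000) is divided into 2 shares of £110,000: Tariq and Valentina each take £110,000.
Zainab's share (£880,000) is divided into 2 shares of £440,000: Yolanda and Cassia each take £440,000.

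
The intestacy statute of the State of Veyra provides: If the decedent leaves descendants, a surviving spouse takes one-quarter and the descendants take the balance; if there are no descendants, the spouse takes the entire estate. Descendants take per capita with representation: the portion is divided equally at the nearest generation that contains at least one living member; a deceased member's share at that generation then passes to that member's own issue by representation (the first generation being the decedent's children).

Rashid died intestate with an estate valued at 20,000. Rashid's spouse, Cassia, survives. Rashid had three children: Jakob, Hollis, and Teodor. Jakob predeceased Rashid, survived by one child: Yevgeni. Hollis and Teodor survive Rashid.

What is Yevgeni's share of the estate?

Yevgeni receives 5,000.

Cassia takes one-quarter of 20,000 = 5,000. The remaining 15,000 passes to the descendants.
The descendants' portion (15,000) is divided into 3 shares of 5,000: Hollis and Teodor each take 5,000; Jakob's 5,000 share passes to Jakob's issue.
Jakob's share (5,000) passes entirely to Yevgeni.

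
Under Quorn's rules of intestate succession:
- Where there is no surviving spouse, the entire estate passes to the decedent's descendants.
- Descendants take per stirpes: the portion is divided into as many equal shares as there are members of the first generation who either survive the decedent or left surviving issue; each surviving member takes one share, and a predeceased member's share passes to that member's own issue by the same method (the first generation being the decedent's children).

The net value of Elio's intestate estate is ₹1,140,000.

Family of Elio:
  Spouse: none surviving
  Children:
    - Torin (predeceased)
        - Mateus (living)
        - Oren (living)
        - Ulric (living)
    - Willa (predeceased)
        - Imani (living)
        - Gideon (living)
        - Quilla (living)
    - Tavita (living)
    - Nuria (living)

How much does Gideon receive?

Gideon receives ₹95,000.

The entire ₹1,140,000 passes to the descendants.
That amount (₹1,140,000) is divided into 4 shares of ₹285,000: Tavita and Nuria each take ₹285,000; Torin's ₹285,000 share passes to Torin's issue; Willa's ₹285,000 share passes to Willa's issue.
Torin's share (₹285,000) is divided into 3 shares of ₹95,000: Mateus, Oren, and Ulric each take ₹95,000.
Willa's share (₹285,000) is divided into 3 shares of ₹95,000: Imani, Gideon, and Quilla each take ₹95,000.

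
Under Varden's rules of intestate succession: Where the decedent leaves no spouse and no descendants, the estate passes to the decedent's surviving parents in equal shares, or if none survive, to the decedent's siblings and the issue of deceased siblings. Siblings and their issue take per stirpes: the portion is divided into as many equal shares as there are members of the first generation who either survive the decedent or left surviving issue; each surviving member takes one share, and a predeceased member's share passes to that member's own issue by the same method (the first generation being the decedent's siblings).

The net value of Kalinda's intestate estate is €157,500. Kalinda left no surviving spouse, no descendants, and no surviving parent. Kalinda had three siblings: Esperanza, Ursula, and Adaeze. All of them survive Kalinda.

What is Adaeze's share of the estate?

Adaeze receives €52,500.

The entire €157,500 passes to the siblings and their issue.
That amount (€157,500) is divided into 3 shares of €52,500: Esperanza, Ursula, and Adaeze each take €52,500.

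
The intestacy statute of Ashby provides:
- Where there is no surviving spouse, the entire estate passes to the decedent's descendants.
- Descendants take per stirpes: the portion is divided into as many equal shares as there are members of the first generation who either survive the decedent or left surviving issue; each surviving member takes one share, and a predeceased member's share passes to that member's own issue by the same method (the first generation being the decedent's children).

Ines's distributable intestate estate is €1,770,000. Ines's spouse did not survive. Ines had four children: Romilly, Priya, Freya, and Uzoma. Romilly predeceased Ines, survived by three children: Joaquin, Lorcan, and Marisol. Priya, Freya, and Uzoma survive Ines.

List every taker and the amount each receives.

The entire €1,770,000 passes to the descendants.
That amount (€1,770,000) is divided into 4 shares of €442,500: Priya, Freya, and Uzoma each take €442,500; Romilly's €442,500 share passes to Romilly's issue.
Romilly's share (€442,500) is divided into 3 shares of €147,500: Joaquin, Lorcan, and Marisol each take €147,500.

Joaquin: €147,500; Lorcan: €147,500; Marisol: €147,500; Priya: €442,500; Freya: €442,500; Uzoma: €442,500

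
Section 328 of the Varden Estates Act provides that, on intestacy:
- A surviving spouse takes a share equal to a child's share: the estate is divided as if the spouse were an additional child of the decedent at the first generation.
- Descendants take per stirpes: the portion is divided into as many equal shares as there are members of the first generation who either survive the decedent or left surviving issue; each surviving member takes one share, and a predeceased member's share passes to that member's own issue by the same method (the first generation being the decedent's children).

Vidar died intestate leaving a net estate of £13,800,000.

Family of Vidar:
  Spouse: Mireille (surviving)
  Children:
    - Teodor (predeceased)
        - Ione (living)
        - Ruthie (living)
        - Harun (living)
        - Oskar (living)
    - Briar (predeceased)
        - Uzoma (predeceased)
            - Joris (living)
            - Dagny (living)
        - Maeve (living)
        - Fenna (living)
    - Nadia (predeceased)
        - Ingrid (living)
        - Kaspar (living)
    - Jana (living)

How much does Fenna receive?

Fenna receives £920,000.

The spouse counts as an additional share at the children's level, so there are 5 primary shares of £2,760,000. Mireille takes one such share (£2,760,000).
The children's combined portion (£11,040,000) is divided into 4 shares of £2,760,000: Jana takes £2,760,000; Teodor's £2,760,000 share passes to Teodor's issue; Briar's £2,760,000 share passes to Briar's issue; Nadia's £2,760,000 share passes to Nadia's issue.
Teodor's share (£2,760,000) is divided into 4 shares of £690,000: Ione, Ruthie, Harun, and Oskar each take £690,000.
Briar's share (£2,760,000) is divided into 3 shares of £920,000: Maeve and Fenna each take £920,000; Uzoma's £920,000 share passes to Uzoma's issue.
Uzoma's share (£920,000) is divided into 2 shares of £460,000: Joris and Dagny each take £460,000.
Nadia's share (£2,760,000) is divided into 2 shares of £1,380,000: Ingrid and Kaspar each take £1,380,000.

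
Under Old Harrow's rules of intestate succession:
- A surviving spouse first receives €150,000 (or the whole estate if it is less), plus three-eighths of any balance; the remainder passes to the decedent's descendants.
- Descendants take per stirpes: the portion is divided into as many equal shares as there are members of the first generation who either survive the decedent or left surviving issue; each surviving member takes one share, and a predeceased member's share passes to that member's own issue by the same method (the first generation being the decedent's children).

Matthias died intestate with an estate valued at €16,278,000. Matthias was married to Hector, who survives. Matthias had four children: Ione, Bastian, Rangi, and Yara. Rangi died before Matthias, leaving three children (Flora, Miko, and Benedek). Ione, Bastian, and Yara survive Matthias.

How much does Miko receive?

Hector first takes €150,000, leaving a balance of €16,128,000. Hector then takes three-eighths of the balance (€6,048,000), for a total of €6,198,000. The remaining €10,080,000 passes to the descendants.
The descendants' portion (€10,080,000) is divided into 4 shares of €2,520,000: Ione, Bastian, and Yara each take €2,520,000; Rangi's €2,520,000 share passes to Rangi's issue.
Rangi's share (€2,520,000) is divided into 3 shares of €840,000: Flora, Miko, and Benedek each take €840,000.

Miko receives €840,000.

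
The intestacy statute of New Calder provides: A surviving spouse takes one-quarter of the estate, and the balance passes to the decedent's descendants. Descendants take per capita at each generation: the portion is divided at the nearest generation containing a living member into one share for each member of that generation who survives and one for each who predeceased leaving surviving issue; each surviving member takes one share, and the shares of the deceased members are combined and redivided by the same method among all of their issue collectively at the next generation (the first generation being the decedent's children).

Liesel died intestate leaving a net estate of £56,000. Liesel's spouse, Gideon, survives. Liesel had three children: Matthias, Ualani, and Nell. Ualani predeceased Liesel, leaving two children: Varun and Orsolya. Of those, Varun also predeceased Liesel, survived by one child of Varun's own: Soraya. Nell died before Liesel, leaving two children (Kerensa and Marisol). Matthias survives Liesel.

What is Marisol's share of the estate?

Gideon takes one-quarter of £56,000 = £14,000. The remaining £42,000 passes to the descendants.
The descendants' portion (£42,000) is divided at the children's generation into 3 shares of £14,000. Matthias takes £14,000. The 2 shares of the deceased (Ualani and Nell) are combined into a pool of £28,000.
That pool (£28,000) is divided at the grandchildren's generation into 4 shares of £7,000. Orsolya, Kerensa, and Marisol each take £7,000. The remaining share for the deceased Varun (£7,000) is carried to the next generation.
That pool (£7,000) passes entirely to Soraya, the sole taker at the great-grandchildren's generation.

Marisol receives £7,000.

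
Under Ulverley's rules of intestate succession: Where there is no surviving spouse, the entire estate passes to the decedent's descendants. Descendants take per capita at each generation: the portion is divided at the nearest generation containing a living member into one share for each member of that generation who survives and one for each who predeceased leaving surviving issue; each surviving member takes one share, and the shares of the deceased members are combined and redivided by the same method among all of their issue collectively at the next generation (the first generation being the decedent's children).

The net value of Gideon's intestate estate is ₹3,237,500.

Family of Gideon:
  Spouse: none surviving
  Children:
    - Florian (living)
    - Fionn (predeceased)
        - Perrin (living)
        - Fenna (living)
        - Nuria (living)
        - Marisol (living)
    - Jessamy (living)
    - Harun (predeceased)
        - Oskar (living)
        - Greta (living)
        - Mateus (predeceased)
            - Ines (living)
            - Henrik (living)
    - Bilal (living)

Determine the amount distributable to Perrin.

The entire ₹3,237,500 passes to the descendants.
That amount (₹3,237,500) is divided at the children's generation into 5 shares of ₹647,500. Florian, Jessamy, and Bilal each take ₹647,500. The 2 shares of the deceased (Fionn and Harun) are combined into a pool of ₹1,295,000.
That pool (₹1,295,000) is divided at the grandchildren's generation into 7 shares of ₹185,000. Perrin, Fenna, Nuria, Marisol, Oskar, and Greta each take ₹185,000. The remaining share for the deceased Mateus (₹185,000) is carried to the next generation.
That pool (₹185,000) is divided at the great-grandchildren's generation equally among Ines and Henrik: ₹92,500 each.

Perrin receives ₹185,000.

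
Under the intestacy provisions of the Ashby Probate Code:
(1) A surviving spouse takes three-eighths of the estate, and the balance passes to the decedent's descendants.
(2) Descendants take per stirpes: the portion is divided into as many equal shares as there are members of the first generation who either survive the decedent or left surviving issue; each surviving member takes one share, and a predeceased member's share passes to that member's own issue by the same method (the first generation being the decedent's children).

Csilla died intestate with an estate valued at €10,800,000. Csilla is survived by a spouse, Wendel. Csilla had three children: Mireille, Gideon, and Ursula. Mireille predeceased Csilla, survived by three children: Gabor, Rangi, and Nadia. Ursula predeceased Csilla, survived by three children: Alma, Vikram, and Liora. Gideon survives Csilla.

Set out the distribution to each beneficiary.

Wendel takes three-eighths of €10,800,000 = €4,050,000. The remaining €6,750,000 passes to the descendants.
The descendants' portion (€6,750,000) is divided into 3 shares of €2,250,000: Gideon takes €2,250,000; Mireille's €2,250,000 share passes to Mireille's issue; Ursula's €2,250,000 share passes to Ursula's issue.
Mireille's share (€2,250,000) is divided into 3 shares of €750,000: Gabor, Rangi, and Nadia each take €750,000.
Ursula's share (€2,250,000) is divided into 3 shares of €750,000: Alma, Vikram, and Liora each take €750,000.

Wendel: €4,050,000; Gabor: €750,000; Rangi: €750,000; Nadia: €750,000; Gideon: €2,250,000; Alma: €750,000; Vikram: €750,000; Liora: €750,000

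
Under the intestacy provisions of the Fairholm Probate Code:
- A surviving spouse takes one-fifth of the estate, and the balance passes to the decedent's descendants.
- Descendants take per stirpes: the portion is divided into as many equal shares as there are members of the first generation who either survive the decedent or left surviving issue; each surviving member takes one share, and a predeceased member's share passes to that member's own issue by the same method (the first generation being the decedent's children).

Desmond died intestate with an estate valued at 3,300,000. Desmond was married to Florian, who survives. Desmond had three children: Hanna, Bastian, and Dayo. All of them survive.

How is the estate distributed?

Florian: 660,000; Hanna: 880,000; Bastian: 880,000; Dayo: 880,000

Florian takes one-fifth of 3,300,000 = 660,000. The remaining 2,640,000 passes to the descendants.
The descendants' portion (2,640,000) is divided into 3 shares of 880,000: Hanna, Bastian, and Dayo each take 880,000.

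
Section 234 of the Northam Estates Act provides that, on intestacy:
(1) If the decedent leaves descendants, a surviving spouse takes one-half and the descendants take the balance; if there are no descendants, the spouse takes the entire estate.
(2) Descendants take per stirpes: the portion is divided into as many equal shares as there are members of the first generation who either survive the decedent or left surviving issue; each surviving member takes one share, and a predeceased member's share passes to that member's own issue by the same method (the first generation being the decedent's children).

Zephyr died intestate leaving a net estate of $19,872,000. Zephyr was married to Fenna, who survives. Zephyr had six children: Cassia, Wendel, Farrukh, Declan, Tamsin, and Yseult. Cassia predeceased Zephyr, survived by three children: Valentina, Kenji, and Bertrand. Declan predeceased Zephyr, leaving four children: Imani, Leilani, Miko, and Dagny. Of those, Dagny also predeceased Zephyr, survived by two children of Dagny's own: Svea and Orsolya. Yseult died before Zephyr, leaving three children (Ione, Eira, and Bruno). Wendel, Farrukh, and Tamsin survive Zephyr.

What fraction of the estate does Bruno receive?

Fenna takes one-half of $19,872,000 = $9,936,000. The remaining $9,936,000 passes to the descendants.
The descendants' portion ($9,936,000) is divided into 6 shares of $1,656,000: Wendel, Farrukh, and Tamsin each take $1,656,000; Cassia's $1,656,000 share passes to Cassia's issue; Declan's $1,656,000 share passes to Declan's issue; Yseult's $1,656,000 share passes to Yseult's issue.
Cassia's share ($1,656,000) is divided into 3 shares of $552,000: Valentina, Kenji, and Bertrand each take $552,000.
Declan's share ($1,656,000) is divided into 4 shares of $414,000: Imani, Leilani, and Miko each take $414,000; Dagny's $414,000 share passes to Dagny's issue.
Dagny's share ($414,000) is divided into 2 shares of $207,000: Svea and Orsolya each take $207,000.
Yseult's share ($1,656,000) is divided into 3 shares of $552,000: Ione, Eira, and Bruno each take $552,000.

Bruno receives 1/36 of the estate.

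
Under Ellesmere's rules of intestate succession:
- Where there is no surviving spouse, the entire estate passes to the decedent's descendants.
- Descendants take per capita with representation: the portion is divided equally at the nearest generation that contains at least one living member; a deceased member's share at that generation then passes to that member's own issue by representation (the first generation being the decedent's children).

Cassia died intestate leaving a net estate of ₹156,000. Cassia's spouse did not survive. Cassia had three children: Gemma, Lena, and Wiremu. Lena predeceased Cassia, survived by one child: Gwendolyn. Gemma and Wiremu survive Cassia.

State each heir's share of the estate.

Gemma: ₹52,000; Gwendolyn: ₹52,000; Wiremu: ₹52,000

The entire ₹156,000 passes to the descendants.
That amount (₹156,000) is divided into 3 shares of ₹52,000: Gemma and Wiremu each take ₹52,000; Lena's ₹52,000 share passes to Lena's issue.
Lena's share (₹52,000) passes entirely to Gwendolyn.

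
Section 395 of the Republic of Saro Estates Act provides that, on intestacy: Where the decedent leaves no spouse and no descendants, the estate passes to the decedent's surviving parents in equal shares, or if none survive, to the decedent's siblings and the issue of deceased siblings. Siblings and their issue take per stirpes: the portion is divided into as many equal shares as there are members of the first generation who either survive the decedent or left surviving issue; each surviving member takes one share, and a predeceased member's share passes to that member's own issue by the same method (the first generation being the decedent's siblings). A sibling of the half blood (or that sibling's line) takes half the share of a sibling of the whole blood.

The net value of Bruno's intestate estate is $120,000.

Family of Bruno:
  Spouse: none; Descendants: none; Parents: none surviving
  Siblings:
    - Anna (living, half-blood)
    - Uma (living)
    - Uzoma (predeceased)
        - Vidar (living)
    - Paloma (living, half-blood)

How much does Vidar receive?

Vidar receives $40,000.

The entire $120,000 passes to the siblings and their issue.
Counting each half-blood sibling's line as half a unit, there are 3 units in $120,000, so one unit is $40,000. Whole-blood lines (Uma and Uzoma) take $40,000 each; half-blood lines (Anna and Paloma) take $20,000 each.
Uzoma's share ($40,000) passes entirely to Vidar.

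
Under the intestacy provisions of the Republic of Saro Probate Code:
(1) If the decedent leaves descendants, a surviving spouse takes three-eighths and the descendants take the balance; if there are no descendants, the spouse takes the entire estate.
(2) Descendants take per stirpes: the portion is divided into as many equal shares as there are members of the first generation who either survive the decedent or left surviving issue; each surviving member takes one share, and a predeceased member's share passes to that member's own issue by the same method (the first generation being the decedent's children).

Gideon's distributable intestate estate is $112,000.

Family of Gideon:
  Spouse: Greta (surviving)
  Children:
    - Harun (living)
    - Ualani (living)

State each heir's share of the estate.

Greta takes three-eighths of $112,000 = $42,000. The remaining $70,000 passes to the descendants.
The descendants' portion ($70,000) is divided into 2 shares of $35,000: Harun and Ualani each take $35,000.

Greta: $42,000; Harun: $35,000; Ualani: $35,000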